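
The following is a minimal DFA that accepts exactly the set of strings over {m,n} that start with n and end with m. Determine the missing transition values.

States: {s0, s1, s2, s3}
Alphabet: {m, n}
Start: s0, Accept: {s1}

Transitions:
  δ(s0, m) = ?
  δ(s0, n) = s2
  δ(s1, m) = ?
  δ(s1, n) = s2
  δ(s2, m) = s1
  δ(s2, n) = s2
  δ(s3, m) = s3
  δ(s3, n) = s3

From the language and accept set, identify what each state tracks — s0: no input read; s1: started with n, last symbol m; s2: started with n, last symbol n; s3: started with m (dead).
Each missing δ(q, a) is the state matching the new tracked value after reading a.
δ(s0, m) = s3; δ(s1, m) = s1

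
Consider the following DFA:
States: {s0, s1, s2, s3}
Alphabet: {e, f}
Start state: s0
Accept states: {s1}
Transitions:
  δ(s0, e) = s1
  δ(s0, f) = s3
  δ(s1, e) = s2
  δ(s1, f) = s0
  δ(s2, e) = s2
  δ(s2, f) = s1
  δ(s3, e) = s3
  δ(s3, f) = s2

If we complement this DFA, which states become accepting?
Complement accept states = All states \ Original accept states
= {s0, s1, s2, s3} \ {s1}
{s0, s2, s3}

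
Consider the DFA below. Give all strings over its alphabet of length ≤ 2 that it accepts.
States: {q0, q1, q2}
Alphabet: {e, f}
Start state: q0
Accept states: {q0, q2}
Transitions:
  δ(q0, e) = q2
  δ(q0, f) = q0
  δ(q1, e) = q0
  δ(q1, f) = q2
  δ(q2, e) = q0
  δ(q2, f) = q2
ε, e, f, ee, ef, fe, ff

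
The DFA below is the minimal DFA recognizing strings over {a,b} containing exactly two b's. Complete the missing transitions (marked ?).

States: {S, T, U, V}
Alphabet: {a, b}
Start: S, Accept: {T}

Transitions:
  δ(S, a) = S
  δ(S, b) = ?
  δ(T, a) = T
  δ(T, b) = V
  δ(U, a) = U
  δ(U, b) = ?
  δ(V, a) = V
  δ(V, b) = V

From the language and accept set, identify what each state tracks — S: zero b's; T: two b's; U: one b; V: ≥ three b's (dead).
Each missing δ(q, a) is the state matching the new tracked value after reading a.
δ(S, b) = U; δ(U, b) = T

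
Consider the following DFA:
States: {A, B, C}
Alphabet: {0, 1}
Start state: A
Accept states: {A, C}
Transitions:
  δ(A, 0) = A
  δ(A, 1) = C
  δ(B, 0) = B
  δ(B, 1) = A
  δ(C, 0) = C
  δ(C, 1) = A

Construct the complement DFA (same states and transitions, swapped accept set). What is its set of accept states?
Complement accept states = All states \ Original accept states
= {A, B, C} \ {A, C}
{B}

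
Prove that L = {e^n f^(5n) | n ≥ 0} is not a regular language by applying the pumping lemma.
Assume L is regular with pumping length p. Idea: pumping the e-block breaks the 1:5 ratio.
Choose s = e^p f^(5p) (length 6p ≥ p). By the pumping lemma, s = xyz with |xy| ≤ p, |y| > 0, so y = e^k with k ≥ 1. Then xy²z = e^(p+k) f^(5p). For this to be in L we would need 5p = 5(p+k), i.e. 5k = 0, contradicting k ≥ 1. So xy²z ∉ L.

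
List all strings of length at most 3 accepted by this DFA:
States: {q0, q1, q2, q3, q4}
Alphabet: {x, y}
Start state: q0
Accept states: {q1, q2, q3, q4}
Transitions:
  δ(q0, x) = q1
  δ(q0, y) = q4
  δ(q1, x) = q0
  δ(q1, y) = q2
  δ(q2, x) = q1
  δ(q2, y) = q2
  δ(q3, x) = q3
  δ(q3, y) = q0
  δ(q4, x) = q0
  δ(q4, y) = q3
x, y, xy, yy, xxx, xxy, xyx, xyy, yxx, yxy, yyx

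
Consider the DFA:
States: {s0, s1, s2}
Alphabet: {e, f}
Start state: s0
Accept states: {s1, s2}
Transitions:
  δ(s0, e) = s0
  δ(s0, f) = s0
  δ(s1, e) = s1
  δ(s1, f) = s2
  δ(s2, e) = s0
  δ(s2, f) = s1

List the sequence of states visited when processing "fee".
read 'f': s0 → s0
  read 'e': s0 → s0
  read 'e': s0 → s0
s0 -> s0 -> s0 -> s0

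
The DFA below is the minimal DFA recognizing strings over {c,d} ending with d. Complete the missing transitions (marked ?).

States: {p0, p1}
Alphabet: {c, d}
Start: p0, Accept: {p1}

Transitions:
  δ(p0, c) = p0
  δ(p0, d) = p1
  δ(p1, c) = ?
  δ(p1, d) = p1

From the language and accept set, identify what each state tracks — p0: last symbol not d; p1: last symbol is d.
Each missing δ(q, a) is the state matching the new tracked value after reading a.
δ(p1, c) = p0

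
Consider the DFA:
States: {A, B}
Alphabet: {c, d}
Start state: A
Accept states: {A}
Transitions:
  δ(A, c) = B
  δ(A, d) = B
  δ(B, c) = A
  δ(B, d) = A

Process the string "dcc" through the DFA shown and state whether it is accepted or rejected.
Processing string "dcc":
  A --d--> B
  B --c--> A
  A --c--> B
Final state: B
Accept states: {A}
No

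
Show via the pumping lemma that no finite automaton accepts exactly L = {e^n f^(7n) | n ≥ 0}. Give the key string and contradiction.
Assume L is regular with pumping length p. Idea: pumping the e-block breaks the 1:7 ratio.
Choose s = e^p f^(7p) (length 8p ≥ p). By the pumping lemma, s = xyz with |xy| ≤ p, |y| > 0, so y = e^k with k ≥ 1. Then xy²z = e^(p+k) f^(7p). For this to be in L we would need 7p = 7(p+k), i.e. 7k = 0, contradicting k ≥ 1. So xy²z ∉ L.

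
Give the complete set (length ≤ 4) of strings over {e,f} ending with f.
f, ef, ff, eef, eff, fef, fff, eeef, eeff, efef, efff, feef, feff, ffef, ffff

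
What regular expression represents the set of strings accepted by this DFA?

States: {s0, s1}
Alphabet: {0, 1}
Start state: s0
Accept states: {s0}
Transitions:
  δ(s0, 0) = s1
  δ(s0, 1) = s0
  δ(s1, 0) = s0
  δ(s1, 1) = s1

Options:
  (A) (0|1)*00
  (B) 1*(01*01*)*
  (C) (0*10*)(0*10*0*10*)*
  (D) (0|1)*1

Check each option against the DFA on short strings; one disagreement eliminates an option:
  (A) (0|1)*00: on ε the DFA stays in s0 and accepts (s0 ∈ Accept), but the regex does not match it → eliminate
  (B) 1*(01*01*)*: agrees with the DFA on every string of length ≤ 6
  (C) (0*10*)(0*10*0*10*)*: on ε the DFA stays in s0 and accepts (s0 ∈ Accept), but the regex does not match it → eliminate
  (D) (0|1)*1: on ε the DFA stays in s0 and accepts (s0 ∈ Accept), but the regex does not match it → eliminate
Only (B) is consistent with the DFA.
(B) 1*(01*01*)*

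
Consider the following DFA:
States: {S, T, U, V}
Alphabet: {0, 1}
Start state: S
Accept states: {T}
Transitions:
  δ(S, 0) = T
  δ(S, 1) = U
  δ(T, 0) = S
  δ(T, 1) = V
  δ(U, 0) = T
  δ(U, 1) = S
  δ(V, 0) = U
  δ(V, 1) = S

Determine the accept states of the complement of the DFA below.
Complement accept states = All states \ Original accept states
= {S, T, U, V} \ {T}
{S, U, V}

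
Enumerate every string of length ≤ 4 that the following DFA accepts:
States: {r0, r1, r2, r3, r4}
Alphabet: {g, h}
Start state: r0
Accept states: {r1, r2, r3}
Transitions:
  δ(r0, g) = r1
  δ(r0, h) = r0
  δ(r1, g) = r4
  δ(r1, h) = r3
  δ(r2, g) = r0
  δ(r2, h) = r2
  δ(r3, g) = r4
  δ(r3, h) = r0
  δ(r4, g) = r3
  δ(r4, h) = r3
g, gh, hg, ggg, ggh, hgh, hhg, ghgg, ghgh, ghhg, hggg, hggh, hhgh, hhhg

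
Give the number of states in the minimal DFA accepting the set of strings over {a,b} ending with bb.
By Myhill–Nerode, count the distinguishable equivalence classes: 3 classes — one per longest suffix of the input that is a prefix of 'bb' (lengths 0 through 2); only the length-2 class is accepting.
3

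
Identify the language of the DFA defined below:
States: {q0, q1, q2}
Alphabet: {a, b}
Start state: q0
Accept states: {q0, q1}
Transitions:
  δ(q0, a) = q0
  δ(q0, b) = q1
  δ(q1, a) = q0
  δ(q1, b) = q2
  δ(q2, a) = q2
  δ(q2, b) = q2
Testing a few strings:
  'bab' → accept
  'aaab' → accept
  'babb' → reject
  'aabb' → reject
State roles: q0=last symbol not b (ok); q1=last symbol b (ok); q2=saw bb (dead)
All strings over {a,b} with no two consecutive b's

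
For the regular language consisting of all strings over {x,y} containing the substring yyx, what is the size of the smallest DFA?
By Myhill–Nerode, count the distinguishable equivalence classes: 4 classes — one per longest suffix of the input that is a prefix of 'yyx' (lengths 0 through 2), plus an absorbing 'already seen yyx' class.
4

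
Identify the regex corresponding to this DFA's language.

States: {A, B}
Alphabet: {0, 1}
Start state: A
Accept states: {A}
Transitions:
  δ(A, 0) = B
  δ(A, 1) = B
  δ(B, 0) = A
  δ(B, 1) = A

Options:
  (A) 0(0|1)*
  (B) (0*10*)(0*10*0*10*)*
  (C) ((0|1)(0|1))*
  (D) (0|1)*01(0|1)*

Check each option against the DFA on short strings; one disagreement eliminates an option:
  (A) 0(0|1)*: on ε the DFA stays in A and accepts (A ∈ Accept), but the regex does not match it → eliminate
  (B) (0*10*)(0*10*0*10*)*: on ε the DFA stays in A and accepts (A ∈ Accept), but the regex does not match it → eliminate
  (C) ((0|1)(0|1))*: agrees with the DFA on every string of length ≤ 6
  (D) (0|1)*01(0|1)*: on ε the DFA stays in A and accepts (A ∈ Accept), but the regex does not match it → eliminate
Only (C) is consistent with the DFA.
(C) ((0|1)(0|1))*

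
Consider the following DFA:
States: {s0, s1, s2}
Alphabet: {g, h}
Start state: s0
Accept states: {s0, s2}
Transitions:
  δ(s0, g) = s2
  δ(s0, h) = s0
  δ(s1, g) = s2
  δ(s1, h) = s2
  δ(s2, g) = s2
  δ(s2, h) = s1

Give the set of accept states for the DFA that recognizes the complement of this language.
Complement accept states = All states \ Original accept states
= {s0, s1, s2} \ {s0, s2}
{s1}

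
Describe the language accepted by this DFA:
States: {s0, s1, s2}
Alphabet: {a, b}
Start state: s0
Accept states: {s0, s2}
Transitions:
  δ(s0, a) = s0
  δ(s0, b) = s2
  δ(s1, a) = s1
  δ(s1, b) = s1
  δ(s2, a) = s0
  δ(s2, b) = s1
Testing a few strings:
  'abbb' → reject
  'baa' → accept
  'aaba' → accept
  'aba' → accept
State roles: s0=last symbol not b (ok); s1=saw bb (dead); s2=last symbol b (ok)
All strings over {a,b} with no two consecutive b's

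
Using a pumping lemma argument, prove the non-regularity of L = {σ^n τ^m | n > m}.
Assume L is regular with pumping length p. Idea: pumping down the σ-block drops the σ-count to at most the τ-count.
Choose s = σ^(p+1) τ^p ∈ L (|s| = 2p+1 ≥ p). By the pumping lemma, s = xyz with |xy| ≤ p, |y| > 0, so y = σ^k with k ≥ 1. Take i = 0: xz = σ^(p+1−k) τ^p. Since k ≥ 1, p+1−k ≤ p, so the number of σ's is no longer strictly greater than the number of τ's, hence xz ∉ L.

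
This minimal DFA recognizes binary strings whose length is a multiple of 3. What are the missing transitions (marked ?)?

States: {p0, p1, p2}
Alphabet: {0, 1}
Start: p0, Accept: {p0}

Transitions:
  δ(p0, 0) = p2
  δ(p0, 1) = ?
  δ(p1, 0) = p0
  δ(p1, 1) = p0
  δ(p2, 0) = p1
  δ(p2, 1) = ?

From the language and accept set, identify what each state tracks — p0: length ≡ 0 (mod 3); p1: length ≡ 2 (mod 3); p2: length ≡ 1 (mod 3).
Each missing δ(q, a) is the state matching the new tracked value after reading a.
δ(p0, 1) = p2; δ(p2, 1) = p1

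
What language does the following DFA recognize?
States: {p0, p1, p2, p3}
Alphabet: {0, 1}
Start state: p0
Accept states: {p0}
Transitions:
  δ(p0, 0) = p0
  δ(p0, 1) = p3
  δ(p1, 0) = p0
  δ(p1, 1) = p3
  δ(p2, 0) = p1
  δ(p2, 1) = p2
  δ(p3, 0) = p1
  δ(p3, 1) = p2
Testing a few strings:
  '10' → reject
  '1011' → reject
  '11' → reject
  '111' → reject
State roles: p0=value ≡ 0 (mod 4); p1=value ≡ 2 (mod 4); p2=value ≡ 3 (mod 4); p3=value ≡ 1 (mod 4)
All binary strings representing a multiple of 4 (read in base 2; leading zeros allowed and ε counts as 0)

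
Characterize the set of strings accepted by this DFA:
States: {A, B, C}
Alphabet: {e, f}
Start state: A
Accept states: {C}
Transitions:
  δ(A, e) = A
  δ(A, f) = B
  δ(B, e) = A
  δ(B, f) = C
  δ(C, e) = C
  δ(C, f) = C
Testing a few strings:
  'feff' → accept
  'fe' → reject
  'eeee' → reject
  'ef' → reject
State roles: A=no progress toward ff; B=one trailing f; C=substring ff seen
All strings over {e,f} containing the substring ff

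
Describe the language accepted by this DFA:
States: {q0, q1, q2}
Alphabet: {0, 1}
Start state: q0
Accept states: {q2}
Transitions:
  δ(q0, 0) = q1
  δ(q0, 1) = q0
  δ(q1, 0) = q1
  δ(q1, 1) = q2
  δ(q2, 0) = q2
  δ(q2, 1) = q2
Testing a few strings:
  '000' → reject
  '1100' → reject
  '0' → reject
  '010' → accept
State roles: q0=no 0 seen yet; q1=seen a 0, waiting for 1; q2=substring 01 seen
All binary strings containing the substring 01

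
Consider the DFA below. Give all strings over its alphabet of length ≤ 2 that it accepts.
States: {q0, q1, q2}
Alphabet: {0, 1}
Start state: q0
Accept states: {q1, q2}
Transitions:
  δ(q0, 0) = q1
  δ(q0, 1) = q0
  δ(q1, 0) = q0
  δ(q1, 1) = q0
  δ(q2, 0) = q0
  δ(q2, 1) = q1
0, 10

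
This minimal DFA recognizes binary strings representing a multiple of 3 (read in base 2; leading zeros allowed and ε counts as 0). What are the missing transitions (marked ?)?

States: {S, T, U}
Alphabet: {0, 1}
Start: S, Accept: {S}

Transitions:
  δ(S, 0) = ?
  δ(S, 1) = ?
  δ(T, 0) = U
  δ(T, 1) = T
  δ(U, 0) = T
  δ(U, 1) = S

From the language and accept set, identify what each state tracks — S: value ≡ 0 (mod 3); T: value ≡ 2 (mod 3); U: value ≡ 1 (mod 3).
Each missing δ(q, a) is the state matching the new tracked value after reading a.
δ(S, 0) = S; δ(S, 1) = U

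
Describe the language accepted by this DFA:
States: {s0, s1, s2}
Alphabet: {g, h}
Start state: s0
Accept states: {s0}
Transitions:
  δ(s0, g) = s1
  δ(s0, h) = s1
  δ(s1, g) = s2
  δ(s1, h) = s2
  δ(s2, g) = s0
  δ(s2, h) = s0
Testing a few strings:
  'g' → reject
  'hghg' → reject
  'gh' → reject
  'hh' → reject
State roles: s0=length ≡ 0 (mod 3); s1=length ≡ 1 (mod 3); s2=length ≡ 2 (mod 3)
All strings over {g,h} whose length is a multiple of 3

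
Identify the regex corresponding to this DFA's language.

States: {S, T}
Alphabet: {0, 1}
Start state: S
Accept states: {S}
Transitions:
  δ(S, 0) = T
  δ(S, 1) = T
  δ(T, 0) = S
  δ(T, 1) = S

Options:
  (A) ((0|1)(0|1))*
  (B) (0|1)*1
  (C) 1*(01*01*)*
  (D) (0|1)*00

Check each option against the DFA on short strings; one disagreement eliminates an option:
  (A) ((0|1)(0|1))*: agrees with the DFA on every string of length ≤ 6
  (B) (0|1)*1: on ε the DFA stays in S and accepts (S ∈ Accept), but the regex does not match it → eliminate
  (C) 1*(01*01*)*: on '1' the DFA goes S → T and rejects (T ∉ Accept), but the regex matches it → eliminate
  (D) (0|1)*00: on ε the DFA stays in S and accepts (S ∈ Accept), but the regex does not match it → eliminate
Only (A) is consistent with the DFA.
(A) ((0|1)(0|1))*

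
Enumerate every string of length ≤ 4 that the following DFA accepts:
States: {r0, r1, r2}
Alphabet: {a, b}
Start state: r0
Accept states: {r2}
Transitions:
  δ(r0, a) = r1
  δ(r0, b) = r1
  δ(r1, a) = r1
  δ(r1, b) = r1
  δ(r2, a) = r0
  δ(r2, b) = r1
None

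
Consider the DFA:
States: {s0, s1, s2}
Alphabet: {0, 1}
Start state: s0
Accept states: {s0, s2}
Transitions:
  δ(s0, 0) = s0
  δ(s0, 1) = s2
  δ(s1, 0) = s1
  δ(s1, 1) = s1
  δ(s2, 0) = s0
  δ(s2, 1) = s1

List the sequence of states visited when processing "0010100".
read '0': s0 → s0
  read '0': s0 → s0
  read '1': s0 → s2
  read '0': s2 → s0
  read '1': s0 → s2
  read '0': s2 → s0
  read '0': s0 → s0
s0 -> s0 -> s0 -> s2 -> s0 -> s2 -> s0 -> s0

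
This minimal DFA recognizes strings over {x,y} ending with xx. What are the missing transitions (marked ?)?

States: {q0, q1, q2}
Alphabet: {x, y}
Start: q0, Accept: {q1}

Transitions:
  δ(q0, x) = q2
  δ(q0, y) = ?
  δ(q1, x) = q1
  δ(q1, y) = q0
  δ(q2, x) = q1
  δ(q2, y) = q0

From the language and accept set, identify what each state tracks — q0: last symbol not x; q1: two trailing x's; q2: one trailing x.
Each missing δ(q, a) is the state matching the new tracked value after reading a.
δ(q0, y) = q0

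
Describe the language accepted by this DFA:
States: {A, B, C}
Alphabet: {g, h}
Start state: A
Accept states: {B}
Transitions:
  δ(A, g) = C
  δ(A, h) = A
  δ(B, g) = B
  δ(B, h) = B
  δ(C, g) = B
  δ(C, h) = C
Testing a few strings:
  'ghhg' → accept
  'hgg' → accept
  'hg' → reject
  'hggh' → accept
State roles: A=zero g's seen; B=≥ two g's seen; C=one g seen
All strings over {g,h} containing at least two g's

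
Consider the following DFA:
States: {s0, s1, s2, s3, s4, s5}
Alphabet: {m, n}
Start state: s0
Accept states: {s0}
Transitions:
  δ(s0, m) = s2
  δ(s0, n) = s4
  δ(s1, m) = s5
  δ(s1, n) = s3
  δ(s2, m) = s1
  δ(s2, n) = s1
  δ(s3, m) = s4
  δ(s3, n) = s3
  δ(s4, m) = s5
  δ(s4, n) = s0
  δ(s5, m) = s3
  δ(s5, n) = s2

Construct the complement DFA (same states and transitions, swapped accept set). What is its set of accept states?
Complement accept states = All states \ Original accept states
= {s0, s1, s2, s3, s4, s5} \ {s0}
{s1, s2, s3, s4, s5}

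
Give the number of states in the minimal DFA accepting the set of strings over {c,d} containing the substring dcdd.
By Myhill–Nerode, count the distinguishable equivalence classes: 5 classes — one per longest suffix of the input that is a prefix of 'dcdd' (lengths 0 through 3), plus an absorbing 'already seen dcdd' class.
5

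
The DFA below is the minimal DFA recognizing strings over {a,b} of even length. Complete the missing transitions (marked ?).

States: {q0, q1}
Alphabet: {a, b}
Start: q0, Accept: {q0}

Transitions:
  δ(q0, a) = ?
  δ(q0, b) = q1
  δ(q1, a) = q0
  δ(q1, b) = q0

From the language and accept set, identify what each state tracks — q0: even length so far; q1: odd length so far.
Each missing δ(q, a) is the state matching the new tracked value after reading a.
δ(q0, a) = q1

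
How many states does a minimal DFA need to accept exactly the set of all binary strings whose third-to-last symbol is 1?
By Myhill–Nerode, count the distinguishable equivalence classes: 2^3 = 8 classes — the DFA must remember the last 3 symbols read; every pair of distinct length-3 suffixes is distinguishable by some continuation.
8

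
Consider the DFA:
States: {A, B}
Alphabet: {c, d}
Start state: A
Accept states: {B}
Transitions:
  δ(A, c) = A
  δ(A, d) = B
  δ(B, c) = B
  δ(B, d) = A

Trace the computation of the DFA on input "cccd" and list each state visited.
read 'c': A → A
  read 'c': A → A
  read 'c': A → A
  read 'd': A → B
A -> A -> A -> A -> B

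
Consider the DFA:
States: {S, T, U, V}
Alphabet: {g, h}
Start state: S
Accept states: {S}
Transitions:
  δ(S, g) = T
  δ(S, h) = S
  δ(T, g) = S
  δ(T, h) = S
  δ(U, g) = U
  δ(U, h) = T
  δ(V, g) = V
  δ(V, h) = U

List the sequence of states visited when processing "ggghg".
read 'g': S → T
  read 'g': T → S
  read 'g': S → T
  read 'h': T → S
  read 'g': S → T
S -> T -> S -> T -> S -> T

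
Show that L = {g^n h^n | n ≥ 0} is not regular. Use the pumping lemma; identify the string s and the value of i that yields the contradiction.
Assume L is regular with pumping length p. Idea: pumping the g-block changes the count balance.
Choose s = g^p h^p (length 2p ≥ p). By the pumping lemma, s = xyz with |xy| ≤ p, |y| > 0. So y = g^k for some k > 0 (since xy is entirely within the g's). Pumping gives xy²z = g^(p+k) h^p, which is not in L since p+k ≠ p.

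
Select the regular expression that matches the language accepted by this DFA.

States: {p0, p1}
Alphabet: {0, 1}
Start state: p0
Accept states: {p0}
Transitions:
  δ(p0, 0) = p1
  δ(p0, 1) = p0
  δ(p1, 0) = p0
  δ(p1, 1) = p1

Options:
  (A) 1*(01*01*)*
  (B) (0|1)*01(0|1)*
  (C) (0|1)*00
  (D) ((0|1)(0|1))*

Check each option against the DFA on short strings; one disagreement eliminates an option:
  (A) 1*(01*01*)*: agrees with the DFA on every string of length ≤ 6
  (B) (0|1)*01(0|1)*: on ε the DFA stays in p0 and accepts (p0 ∈ Accept), but the regex does not match it → eliminate
  (C) (0|1)*00: on ε the DFA stays in p0 and accepts (p0 ∈ Accept), but the regex does not match it → eliminate
  (D) ((0|1)(0|1))*: on '1' the DFA goes p0 → p0 and accepts (p0 ∈ Accept), but the regex does not match it → eliminate
Only (A) is consistent with the DFA.
(A) 1*(01*01*)*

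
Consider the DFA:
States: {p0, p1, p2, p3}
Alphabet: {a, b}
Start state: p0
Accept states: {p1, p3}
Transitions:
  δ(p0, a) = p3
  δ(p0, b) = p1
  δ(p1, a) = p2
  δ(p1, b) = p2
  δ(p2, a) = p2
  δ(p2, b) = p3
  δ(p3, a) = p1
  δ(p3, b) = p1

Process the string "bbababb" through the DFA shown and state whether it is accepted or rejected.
Processing string "bbababb":
  p0 --b--> p1
  p1 --b--> p2
  p2 --a--> p2
  p2 --b--> p3
  p3 --a--> p1
  p1 --b--> p2
  p2 --b--> p3
Final state: p3
Accept states: {p1, p3}
Yes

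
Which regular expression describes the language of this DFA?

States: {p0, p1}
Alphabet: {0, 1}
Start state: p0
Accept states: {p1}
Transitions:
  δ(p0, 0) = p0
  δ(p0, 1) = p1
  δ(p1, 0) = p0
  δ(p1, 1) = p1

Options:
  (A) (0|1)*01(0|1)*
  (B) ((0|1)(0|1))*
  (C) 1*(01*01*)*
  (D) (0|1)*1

Check each option against the DFA on short strings; one disagreement eliminates an option:
  (A) (0|1)*01(0|1)*: on '1' the DFA goes p0 → p1 and accepts (p1 ∈ Accept), but the regex does not match it → eliminate
  (B) ((0|1)(0|1))*: on ε the DFA stays in p0 and rejects (p0 ∉ Accept), but the regex matches it → eliminate
  (C) 1*(01*01*)*: on ε the DFA stays in p0 and rejects (p0 ∉ Accept), but the regex matches it → eliminate
  (D) (0|1)*1: agrees with the DFA on every string of length ≤ 6
Only (D) is consistent with the DFA.
(D) (0|1)*1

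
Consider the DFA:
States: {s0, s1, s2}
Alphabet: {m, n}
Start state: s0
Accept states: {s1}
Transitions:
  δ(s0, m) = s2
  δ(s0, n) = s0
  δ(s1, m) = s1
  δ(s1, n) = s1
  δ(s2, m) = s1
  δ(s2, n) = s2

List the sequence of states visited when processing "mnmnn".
read 'm': s0 → s2
  read 'n': s2 → s2
  read 'm': s2 → s1
  read 'n': s1 → s1
  read 'n': s1 → s1
s0 -> s2 -> s2 -> s1 -> s1 -> s1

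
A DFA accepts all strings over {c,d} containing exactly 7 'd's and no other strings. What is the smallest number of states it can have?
By Myhill–Nerode, count the distinguishable equivalence classes: 9 classes — having seen 0, 1, …, 7, or >7 copies of 'd'; the count-7 class is the only accepting one and >7 is dead.
9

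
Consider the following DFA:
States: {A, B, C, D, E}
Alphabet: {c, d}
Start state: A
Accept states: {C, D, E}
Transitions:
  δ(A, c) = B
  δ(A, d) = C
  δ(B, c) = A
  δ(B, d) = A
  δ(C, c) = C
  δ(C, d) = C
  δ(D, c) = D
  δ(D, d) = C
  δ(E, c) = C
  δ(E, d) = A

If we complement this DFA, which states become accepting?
Complement accept states = All states \ Original accept states
= {A, B, C, D, E} \ {C, D, E}
{A, B}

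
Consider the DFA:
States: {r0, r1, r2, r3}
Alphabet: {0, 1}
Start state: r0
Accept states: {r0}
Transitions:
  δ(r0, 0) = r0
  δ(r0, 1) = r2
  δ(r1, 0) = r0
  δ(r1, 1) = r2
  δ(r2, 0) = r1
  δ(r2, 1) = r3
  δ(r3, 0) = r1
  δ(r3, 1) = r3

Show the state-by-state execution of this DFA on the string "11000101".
read '1': r0 → r2
  read '1': r2 → r3
  read '0': r3 → r1
  read '0': r1 → r0
  read '0': r0 → r0
  read '1': r0 → r2
  read '0': r2 → r1
  read '1': r1 → r2
r0 -> r2 -> r3 -> r1 -> r0 -> r0 -> r2 -> r1 -> r2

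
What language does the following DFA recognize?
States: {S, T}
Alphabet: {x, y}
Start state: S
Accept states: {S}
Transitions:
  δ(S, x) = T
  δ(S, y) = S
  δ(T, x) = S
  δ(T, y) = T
Testing a few strings:
  'yyx' → reject
  'yxy' → reject
  'x' → reject
  'xy' → reject
State roles: S=even number of x's so far; T=odd number of x's so far
All strings over {x,y} with an even number of x's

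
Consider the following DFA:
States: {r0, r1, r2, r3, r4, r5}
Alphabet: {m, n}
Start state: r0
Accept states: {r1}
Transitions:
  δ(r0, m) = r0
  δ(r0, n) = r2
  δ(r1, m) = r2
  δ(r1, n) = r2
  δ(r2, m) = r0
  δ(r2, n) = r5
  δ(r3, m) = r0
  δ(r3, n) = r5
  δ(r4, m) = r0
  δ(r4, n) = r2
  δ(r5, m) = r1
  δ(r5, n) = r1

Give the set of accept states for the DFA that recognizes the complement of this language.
Complement accept states = All states \ Original accept states
= {r0, r1, r2, r3, r4, r5} \ {r1}
{r0, r2, r3, r4, r5}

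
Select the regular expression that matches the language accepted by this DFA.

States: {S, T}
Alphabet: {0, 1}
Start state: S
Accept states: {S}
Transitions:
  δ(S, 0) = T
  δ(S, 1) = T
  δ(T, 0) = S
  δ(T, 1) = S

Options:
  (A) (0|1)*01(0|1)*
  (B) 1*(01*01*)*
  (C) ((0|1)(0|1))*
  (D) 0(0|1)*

Check each option against the DFA on short strings; one disagreement eliminates an option:
  (A) (0|1)*01(0|1)*: on ε the DFA stays in S and accepts (S ∈ Accept), but the regex does not match it → eliminate
  (B) 1*(01*01*)*: on '1' the DFA goes S → T and rejects (T ∉ Accept), but the regex matches it → eliminate
  (C) ((0|1)(0|1))*: agrees with the DFA on every string of length ≤ 6
  (D) 0(0|1)*: on ε the DFA stays in S and accepts (S ∈ Accept), but the regex does not match it → eliminate
Only (C) is consistent with the DFA.
(C) ((0|1)(0|1))*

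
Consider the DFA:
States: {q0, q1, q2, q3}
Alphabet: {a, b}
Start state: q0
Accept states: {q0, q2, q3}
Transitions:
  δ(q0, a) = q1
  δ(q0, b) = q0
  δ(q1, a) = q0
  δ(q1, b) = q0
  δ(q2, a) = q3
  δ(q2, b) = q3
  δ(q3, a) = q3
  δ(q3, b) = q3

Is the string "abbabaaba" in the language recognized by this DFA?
Processing string "abbabaaba":
  q0 --a--> q1
  q1 --b--> q0
  q0 --b--> q0
  q0 --a--> q1
  q1 --b--> q0
  q0 --a--> q1
  q1 --a--> q0
  q0 --b--> q0
  q0 --a--> q1
Final state: q1
Accept states: {q0, q2, q3}
No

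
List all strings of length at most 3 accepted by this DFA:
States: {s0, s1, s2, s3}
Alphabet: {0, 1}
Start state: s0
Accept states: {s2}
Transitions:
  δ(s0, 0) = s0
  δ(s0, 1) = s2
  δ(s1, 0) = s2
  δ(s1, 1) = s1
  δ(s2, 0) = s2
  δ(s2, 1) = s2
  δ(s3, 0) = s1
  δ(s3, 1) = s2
1, 01, 10, 11, 001, 010, 011, 100, 101, 110, 111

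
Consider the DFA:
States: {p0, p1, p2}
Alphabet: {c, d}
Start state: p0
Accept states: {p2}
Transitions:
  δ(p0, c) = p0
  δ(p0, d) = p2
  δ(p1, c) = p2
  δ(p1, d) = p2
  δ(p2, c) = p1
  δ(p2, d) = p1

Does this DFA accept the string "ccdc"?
Processing string "ccdc":
  p0 --c--> p0
  p0 --c--> p0
  p0 --d--> p2
  p2 --c--> p1
Final state: p1
Accept states: {p2}
No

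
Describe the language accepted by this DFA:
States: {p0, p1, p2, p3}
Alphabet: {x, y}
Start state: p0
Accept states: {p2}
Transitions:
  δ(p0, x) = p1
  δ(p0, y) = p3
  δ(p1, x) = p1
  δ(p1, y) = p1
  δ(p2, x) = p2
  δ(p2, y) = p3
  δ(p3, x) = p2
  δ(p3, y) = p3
Testing a few strings:
  'y' → reject
  'yx' → accept
  'yxxy' → reject
  'x' → reject
State roles: p0=no input read; p1=started with x (dead); p2=started with y, last symbol x; p3=started with y, last symbol y
All strings over {x,y} that start with y and end with x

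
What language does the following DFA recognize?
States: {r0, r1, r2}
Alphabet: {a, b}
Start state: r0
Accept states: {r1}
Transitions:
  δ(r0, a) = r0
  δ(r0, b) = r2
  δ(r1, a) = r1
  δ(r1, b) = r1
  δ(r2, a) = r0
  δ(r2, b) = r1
Testing a few strings:
  'bbbb' → accept
  'a' → reject
  'baa' → reject
  'abb' → accept
State roles: r0=no progress toward bb; r1=substring bb seen; r2=one trailing b
All strings over {a,b} containing the substring bb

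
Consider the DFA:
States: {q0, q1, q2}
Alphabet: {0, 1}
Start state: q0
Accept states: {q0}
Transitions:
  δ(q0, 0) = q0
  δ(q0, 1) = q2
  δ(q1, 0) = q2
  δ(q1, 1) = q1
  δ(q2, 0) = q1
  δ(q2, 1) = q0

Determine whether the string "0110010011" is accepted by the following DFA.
Processing string "0110010011":
  q0 --0--> q0
  q0 --1--> q2
  q2 --1--> q0
  q0 --0--> q0
  q0 --0--> q0
  q0 --1--> q2
  q2 --0--> q1
  q1 --0--> q2
  q2 --1--> q0
  q0 --1--> q2
Final state: q2
Accept states: {q0}
No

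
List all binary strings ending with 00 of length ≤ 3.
00, 000, 100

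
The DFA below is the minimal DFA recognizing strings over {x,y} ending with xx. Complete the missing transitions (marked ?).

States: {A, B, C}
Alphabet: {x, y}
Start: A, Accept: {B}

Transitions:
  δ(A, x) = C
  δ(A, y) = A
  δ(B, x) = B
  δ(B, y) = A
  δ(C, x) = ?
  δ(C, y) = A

From the language and accept set, identify what each state tracks — A: last symbol not x; B: two trailing x's; C: one trailing x.
Each missing δ(q, a) is the state matching the new tracked value after reading a.
δ(C, x) = B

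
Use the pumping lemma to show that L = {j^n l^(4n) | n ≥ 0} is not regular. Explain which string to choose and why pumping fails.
Assume L is regular with pumping length p. Idea: pumping the j-block breaks the 1:4 ratio.
Choose s = j^p l^(4p) (length 5p ≥ p). By the pumping lemma, s = xyz with |xy| ≤ p, |y| > 0, so y = j^k with k ≥ 1. Then xy²z = j^(p+k) l^(4p). For this to be in L we would need 4p = 4(p+k), i.e. 4k = 0, contradicting k ≥ 1. So xy²z ∉ L.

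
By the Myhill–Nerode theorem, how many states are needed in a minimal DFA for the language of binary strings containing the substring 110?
By Myhill–Nerode, count the distinguishable equivalence classes: 4 classes — one per longest suffix of the input that is a prefix of '110' (lengths 0 through 2), plus an absorbing 'already seen 110' class.
4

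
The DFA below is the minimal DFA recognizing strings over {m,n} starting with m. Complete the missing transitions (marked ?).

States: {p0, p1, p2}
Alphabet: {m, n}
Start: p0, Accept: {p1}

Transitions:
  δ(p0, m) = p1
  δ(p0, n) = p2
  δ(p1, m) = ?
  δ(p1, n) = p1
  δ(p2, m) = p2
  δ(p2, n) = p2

From the language and accept set, identify what each state tracks — p0: no input read; p1: started with m; p2: started with n (dead).
Each missing δ(q, a) is the state matching the new tracked value after reading a.
δ(p1, m) = p1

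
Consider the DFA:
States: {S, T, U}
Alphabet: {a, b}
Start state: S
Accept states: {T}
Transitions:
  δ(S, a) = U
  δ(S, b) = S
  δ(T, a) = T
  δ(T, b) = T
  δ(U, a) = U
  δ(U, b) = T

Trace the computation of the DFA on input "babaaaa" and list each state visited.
read 'b': S → S
  read 'a': S → U
  read 'b': U → T
  read 'a': T → T
  read 'a': T → T
  read 'a': T → T
  read 'a': T → T
S -> S -> U -> T -> T -> T -> T -> T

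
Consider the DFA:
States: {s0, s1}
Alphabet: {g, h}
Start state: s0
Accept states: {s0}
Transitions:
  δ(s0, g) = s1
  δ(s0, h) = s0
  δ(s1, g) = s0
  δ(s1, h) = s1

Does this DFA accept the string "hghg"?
Processing string "hghg":
  s0 --h--> s0
  s0 --g--> s1
  s1 --h--> s1
  s1 --g--> s0
Final state: s0
Accept states: {s0}
Yes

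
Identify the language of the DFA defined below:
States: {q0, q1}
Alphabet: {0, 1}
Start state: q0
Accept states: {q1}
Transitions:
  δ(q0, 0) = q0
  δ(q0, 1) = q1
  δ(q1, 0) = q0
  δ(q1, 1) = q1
Testing a few strings:
  '01' → accept
  '110' → reject
  '000' → reject
  '0' → reject
State roles: q0=last symbol not 1; q1=last symbol is 1
All binary strings ending with 1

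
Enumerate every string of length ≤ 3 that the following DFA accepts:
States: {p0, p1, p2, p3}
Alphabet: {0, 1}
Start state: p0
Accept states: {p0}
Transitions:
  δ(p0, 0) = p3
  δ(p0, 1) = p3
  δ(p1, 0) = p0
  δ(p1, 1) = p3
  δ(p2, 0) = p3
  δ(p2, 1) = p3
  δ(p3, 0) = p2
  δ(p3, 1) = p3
ε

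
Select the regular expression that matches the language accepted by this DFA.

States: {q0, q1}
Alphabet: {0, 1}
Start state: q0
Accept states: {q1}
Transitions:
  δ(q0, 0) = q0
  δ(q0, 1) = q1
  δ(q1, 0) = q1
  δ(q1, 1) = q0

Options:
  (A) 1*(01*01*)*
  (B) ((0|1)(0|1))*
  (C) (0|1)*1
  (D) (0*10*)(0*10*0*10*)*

Check each option against the DFA on short strings; one disagreement eliminates an option:
  (A) 1*(01*01*)*: on ε the DFA stays in q0 and rejects (q0 ∉ Accept), but the regex matches it → eliminate
  (B) ((0|1)(0|1))*: on ε the DFA stays in q0 and rejects (q0 ∉ Accept), but the regex matches it → eliminate
  (C) (0|1)*1: on '10' the DFA goes q0 → q1 → q1 and accepts (q1 ∈ Accept), but the regex does not match it → eliminate
  (D) (0*10*)(0*10*0*10*)*: agrees with the DFA on every string of length ≤ 6
Only (D) is consistent with the DFA.
(D) (0*10*)(0*10*0*10*)*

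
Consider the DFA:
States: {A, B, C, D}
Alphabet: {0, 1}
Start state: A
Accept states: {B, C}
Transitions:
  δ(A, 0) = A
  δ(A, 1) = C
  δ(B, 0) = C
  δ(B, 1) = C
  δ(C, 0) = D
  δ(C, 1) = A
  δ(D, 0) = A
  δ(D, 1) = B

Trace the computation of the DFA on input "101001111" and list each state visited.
read '1': A → C
  read '0': C → D
  read '1': D → B
  read '0': B → C
  read '0': C → D
  read '1': D → B
  read '1': B → C
  read '1': C → A
  read '1': A → C
A -> C -> D -> B -> C -> D -> B -> C -> A -> C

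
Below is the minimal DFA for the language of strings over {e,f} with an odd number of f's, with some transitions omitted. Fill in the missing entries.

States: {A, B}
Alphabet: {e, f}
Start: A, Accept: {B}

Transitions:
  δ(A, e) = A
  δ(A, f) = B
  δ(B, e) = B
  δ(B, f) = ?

From the language and accept set, identify what each state tracks — A: even number of f's so far; B: odd number of f's so far.
Each missing δ(q, a) is the state matching the new tracked value after reading a.
δ(B, f) = A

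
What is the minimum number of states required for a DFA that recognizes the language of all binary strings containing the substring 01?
By Myhill–Nerode, count the distinguishable equivalence classes: three classes — no 0 yet / 0 seen but no 01 / 01 seen.
3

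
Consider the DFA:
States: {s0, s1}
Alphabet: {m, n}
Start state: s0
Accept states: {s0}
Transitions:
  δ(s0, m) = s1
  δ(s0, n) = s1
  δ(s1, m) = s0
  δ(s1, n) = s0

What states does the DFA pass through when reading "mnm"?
read 'm': s0 → s1
  read 'n': s1 → s0
  read 'm': s0 → s1
s0 -> s1 -> s0 -> s1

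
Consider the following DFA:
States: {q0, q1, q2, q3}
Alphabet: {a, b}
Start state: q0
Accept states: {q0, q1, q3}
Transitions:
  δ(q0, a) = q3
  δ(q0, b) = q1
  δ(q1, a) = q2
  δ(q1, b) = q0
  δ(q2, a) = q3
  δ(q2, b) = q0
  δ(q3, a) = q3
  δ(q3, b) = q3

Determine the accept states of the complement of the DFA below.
Complement accept states = All states \ Original accept states
= {q0, q1, q2, q3} \ {q0, q1, q3}
{q2}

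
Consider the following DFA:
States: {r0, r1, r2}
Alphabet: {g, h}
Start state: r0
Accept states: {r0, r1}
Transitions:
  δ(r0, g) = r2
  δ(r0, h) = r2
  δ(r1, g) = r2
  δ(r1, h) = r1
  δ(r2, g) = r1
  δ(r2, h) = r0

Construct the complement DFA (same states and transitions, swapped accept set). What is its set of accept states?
Complement accept states = All states \ Original accept states
= {r0, r1, r2} \ {r0, r1}
{r2}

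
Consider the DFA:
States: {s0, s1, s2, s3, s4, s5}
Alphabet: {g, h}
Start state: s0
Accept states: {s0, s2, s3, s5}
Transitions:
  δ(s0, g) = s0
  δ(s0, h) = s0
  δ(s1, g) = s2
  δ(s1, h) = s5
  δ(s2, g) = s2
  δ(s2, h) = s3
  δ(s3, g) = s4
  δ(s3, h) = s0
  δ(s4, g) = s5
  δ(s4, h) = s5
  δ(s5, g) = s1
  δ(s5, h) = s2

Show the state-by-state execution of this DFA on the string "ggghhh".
read 'g': s0 → s0
  read 'g': s0 → s0
  read 'g': s0 → s0
  read 'h': s0 → s0
  read 'h': s0 → s0
  read 'h': s0 → s0
s0 -> s0 -> s0 -> s0 -> s0 -> s0 -> s0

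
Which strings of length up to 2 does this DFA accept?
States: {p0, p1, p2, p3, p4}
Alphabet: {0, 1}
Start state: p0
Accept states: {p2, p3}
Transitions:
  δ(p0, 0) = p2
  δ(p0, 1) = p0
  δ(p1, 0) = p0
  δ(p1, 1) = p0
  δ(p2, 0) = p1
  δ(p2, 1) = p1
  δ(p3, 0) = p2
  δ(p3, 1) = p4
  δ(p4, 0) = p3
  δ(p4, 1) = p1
0, 10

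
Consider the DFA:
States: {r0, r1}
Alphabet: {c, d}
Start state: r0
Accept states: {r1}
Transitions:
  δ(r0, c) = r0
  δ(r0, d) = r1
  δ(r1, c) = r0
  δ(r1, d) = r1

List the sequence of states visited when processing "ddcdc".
read 'd': r0 → r1
  read 'd': r1 → r1
  read 'c': r1 → r0
  read 'd': r0 → r1
  read 'c': r1 → r0
r0 -> r1 -> r1 -> r0 -> r1 -> r0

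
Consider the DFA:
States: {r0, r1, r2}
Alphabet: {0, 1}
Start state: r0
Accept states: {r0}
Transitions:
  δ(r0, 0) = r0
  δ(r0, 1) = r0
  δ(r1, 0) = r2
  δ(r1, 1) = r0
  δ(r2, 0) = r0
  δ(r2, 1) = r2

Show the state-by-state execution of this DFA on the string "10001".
read '1': r0 → r0
  read '0': r0 → r0
  read '0': r0 → r0
  read '0': r0 → r0
  read '1': r0 → r0
r0 -> r0 -> r0 -> r0 -> r0 -> r0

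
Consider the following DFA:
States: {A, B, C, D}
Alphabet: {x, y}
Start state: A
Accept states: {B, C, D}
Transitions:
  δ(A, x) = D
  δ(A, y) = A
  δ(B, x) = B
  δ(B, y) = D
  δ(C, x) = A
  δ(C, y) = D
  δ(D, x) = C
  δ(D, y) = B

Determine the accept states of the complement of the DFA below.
Complement accept states = All states \ Original accept states
= {A, B, C, D} \ {B, C, D}
{A}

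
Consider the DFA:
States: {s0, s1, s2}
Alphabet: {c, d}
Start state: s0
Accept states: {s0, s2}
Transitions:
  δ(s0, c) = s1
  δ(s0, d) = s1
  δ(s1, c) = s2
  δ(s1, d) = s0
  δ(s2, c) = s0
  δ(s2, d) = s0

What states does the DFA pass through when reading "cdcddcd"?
read 'c': s0 → s1
  read 'd': s1 → s0
  read 'c': s0 → s1
  read 'd': s1 → s0
  read 'd': s0 → s1
  read 'c': s1 → s2
  read 'd': s2 → s0
s0 -> s1 -> s0 -> s1 -> s0 -> s1 -> s2 -> s0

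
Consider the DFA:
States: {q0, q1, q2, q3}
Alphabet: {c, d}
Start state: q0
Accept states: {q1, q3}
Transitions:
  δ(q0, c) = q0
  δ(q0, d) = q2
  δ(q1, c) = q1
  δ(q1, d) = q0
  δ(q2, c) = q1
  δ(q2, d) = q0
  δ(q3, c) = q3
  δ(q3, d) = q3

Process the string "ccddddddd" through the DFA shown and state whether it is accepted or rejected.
Processing string "ccddddddd":
  q0 --c--> q0
  q0 --c--> q0
  q0 --d--> q2
  q2 --d--> q0
  q0 --d--> q2
  q2 --d--> q0
  q0 --d--> q2
  q2 --d--> q0
  q0 --d--> q2
Final state: q2
Accept states: {q1, q3}
No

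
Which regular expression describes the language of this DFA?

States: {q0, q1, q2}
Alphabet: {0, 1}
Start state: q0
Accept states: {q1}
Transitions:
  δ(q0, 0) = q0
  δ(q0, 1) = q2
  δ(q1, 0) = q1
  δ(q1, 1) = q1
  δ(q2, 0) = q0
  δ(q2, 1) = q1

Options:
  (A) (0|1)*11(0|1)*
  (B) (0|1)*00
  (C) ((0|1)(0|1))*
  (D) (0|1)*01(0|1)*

Check each option against the DFA on short strings; one disagreement eliminates an option:
  (A) (0|1)*11(0|1)*: agrees with the DFA on every string of length ≤ 6
  (B) (0|1)*00: on '00' the DFA goes q0 → q0 → q0 and rejects (q0 ∉ Accept), but the regex matches it → eliminate
  (C) ((0|1)(0|1))*: on ε the DFA stays in q0 and rejects (q0 ∉ Accept), but the regex matches it → eliminate
  (D) (0|1)*01(0|1)*: on '01' the DFA goes q0 → q0 → q2 and rejects (q2 ∉ Accept), but the regex matches it → eliminate
Only (A) is consistent with the DFA.
(A) (0|1)*11(0|1)*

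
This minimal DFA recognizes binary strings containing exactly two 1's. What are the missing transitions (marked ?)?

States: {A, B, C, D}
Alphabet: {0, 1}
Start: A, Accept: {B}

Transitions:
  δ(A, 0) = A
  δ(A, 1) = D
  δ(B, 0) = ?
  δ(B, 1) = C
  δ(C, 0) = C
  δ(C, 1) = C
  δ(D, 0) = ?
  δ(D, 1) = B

From the language and accept set, identify what each state tracks — A: zero 1's; B: two 1's; C: ≥ three 1's (dead); D: one 1.
Each missing δ(q, a) is the state matching the new tracked value after reading a.
δ(B, 0) = B; δ(D, 0) = D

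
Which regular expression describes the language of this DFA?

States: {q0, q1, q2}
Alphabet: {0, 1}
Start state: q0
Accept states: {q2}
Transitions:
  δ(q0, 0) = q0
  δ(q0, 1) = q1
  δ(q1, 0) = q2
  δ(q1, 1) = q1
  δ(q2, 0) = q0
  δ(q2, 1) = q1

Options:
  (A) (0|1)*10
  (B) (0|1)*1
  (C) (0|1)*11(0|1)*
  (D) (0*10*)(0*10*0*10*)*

Check each option against the DFA on short strings; one disagreement eliminates an option:
  (A) (0|1)*10: agrees with the DFA on every string of length ≤ 6
  (B) (0|1)*1: on '1' the DFA goes q0 → q1 and rejects (q1 ∉ Accept), but the regex matches it → eliminate
  (C) (0|1)*11(0|1)*: on '10' the DFA goes q0 → q1 → q2 and accepts (q2 ∈ Accept), but the regex does not match it → eliminate
  (D) (0*10*)(0*10*0*10*)*: on '1' the DFA goes q0 → q1 and rejects (q1 ∉ Accept), but the regex matches it → eliminate
Only (A) is consistent with the DFA.
(A) (0|1)*10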